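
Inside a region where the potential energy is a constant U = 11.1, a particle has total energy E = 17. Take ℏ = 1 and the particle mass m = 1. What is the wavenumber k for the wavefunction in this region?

With E > U the solution is oscillatory, ψ ∝ e^{±ikx} with k = √(2m(E − U))/ℏ.
k = √(2 × 1 × 5.9) = 3.435.

k = 3.44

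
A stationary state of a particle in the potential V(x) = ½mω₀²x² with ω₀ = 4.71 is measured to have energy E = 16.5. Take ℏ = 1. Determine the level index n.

n = 3

Invert E_n = (n + ½)ℏω₀: n = E/ℏω₀ − ½ = 3.003, so n = 3.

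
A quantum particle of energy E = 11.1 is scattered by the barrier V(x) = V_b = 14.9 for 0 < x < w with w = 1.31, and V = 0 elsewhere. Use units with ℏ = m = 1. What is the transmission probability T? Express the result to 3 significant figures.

E < V_b: inside the barrier ψ ∝ e^{±κx} with κ = √(2m(V_b − E))/ℏ = 2.757.
κw = 3.611, sinh(κw) = 18.50.
The exact tunnelling result is T⁻¹ = 1 + V_b² sinh²(κw) / [4E(V_b − E)] = 451.1, so T = 0.00222.

T = 0.00222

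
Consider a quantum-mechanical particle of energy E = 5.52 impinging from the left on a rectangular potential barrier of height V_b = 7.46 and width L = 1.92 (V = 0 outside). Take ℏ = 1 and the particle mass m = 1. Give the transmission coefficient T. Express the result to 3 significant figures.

T = 0.00160

Since E < V_b the interior solution is evanescent with decay constant κ = √(2m(V_b − E))/ℏ = 1.970.
κL = 3.782, sinh(κL) = 21.94.
Matching ψ, ψ′ at both faces gives T = [1 + V_b² sinh²(κL) / (4E(V_b − E))]⁻¹ = 1/626.4 = 0.00160.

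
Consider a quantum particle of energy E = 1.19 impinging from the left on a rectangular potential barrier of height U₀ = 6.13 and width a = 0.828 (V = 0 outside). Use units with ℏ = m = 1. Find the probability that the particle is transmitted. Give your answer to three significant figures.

T = 0.0137

E < U₀: inside the barrier ψ ∝ e^{±κx} with κ = √(2m(U₀ − E))/ℏ = 3.143.
κa = 2.603, sinh(κa) = 6.712.
Matching ψ, ψ′ at both faces gives T = [1 + U₀² sinh²(κa) / (4E(U₀ − E))]⁻¹ = 1/73.00 = 0.0137.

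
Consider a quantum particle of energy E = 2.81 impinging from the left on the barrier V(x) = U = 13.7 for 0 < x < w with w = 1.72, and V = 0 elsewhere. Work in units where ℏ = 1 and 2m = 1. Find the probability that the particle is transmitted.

T = 0.0000306

Since E < U the interior solution is evanescent with decay constant κ = √(2m(U − E))/ℏ = 3.300.
κw = 5.676, sinh(κw) = 145.9.
Matching ψ, ψ′ at both faces gives T = [1 + U² sinh²(κw) / (4E(U − E))]⁻¹ = 1/32640 = 0.0000306.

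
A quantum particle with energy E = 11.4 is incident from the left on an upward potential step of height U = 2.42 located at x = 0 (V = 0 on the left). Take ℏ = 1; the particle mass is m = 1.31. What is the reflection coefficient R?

R = 0.00355

On each side the TISE gives plane waves with k = √(2m(E − V))/ℏ: k₁ = √(2·1.31·11.4) = 5.465, k₂ = √(2·1.31·8.98) = 4.851.
Continuity of ψ and ψ′ at the step yields the reflection amplitude r = (k₁ − k₂)/(k₁ + k₂) = 0.05958; thus R = |r|² = 0.003550, T = 0.9964.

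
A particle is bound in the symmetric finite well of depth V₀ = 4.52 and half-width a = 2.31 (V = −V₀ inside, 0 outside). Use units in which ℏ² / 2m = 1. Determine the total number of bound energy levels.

Define the well-strength parameter z₀ = (a/ℏ)√(2mV₀) = 2.31 × √(2·0.5·4.52) = 4.911.
A new bound state (alternating even/odd) appears each time z₀ passes a multiple of π/2, so N = ⌊2z₀/π⌋ + 1 = ⌊3.127⌋ + 1 = 4.

N = 4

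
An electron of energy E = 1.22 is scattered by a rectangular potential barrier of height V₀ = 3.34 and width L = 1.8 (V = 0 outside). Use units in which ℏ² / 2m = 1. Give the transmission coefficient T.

Since E < V₀ the interior solution is evanescent with decay constant κ = √(2m(V₀ − E))/ℏ = 1.456.
κL = 2.621, sinh(κL) = 6.837.
Matching ψ, ψ′ at both faces gives T = [1 + V₀² sinh²(κL) / (4E(V₀ − E))]⁻¹ = 1/51.41 = 0.0195.

T = 0.0195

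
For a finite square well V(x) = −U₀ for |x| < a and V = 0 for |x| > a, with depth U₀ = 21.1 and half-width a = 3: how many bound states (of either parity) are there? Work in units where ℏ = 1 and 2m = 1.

N = 9

The dimensionless depth is z₀ = a√(2mU₀)/ℏ = 3 × √(21.10) = 13.78.
The even/odd transcendental equations gain one root per π/2 in z₀, giving N = 1 + ⌊2z₀/π⌋ = 1 + ⌊8.773⌋ = 9.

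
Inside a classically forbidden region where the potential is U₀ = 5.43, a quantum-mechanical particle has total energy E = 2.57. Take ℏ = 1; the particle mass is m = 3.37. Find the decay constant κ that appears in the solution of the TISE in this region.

κ = 4.39

Since E < U₀ the TISE in this region is ψ'' = κ²ψ with κ = √(2m(U₀ − E))/ℏ.
κ = √(2 × 3.37 × 2.86) = 4.390.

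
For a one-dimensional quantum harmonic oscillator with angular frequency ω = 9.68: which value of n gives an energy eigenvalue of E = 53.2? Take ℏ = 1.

E_n = ℏω(n + ½) ⇒ n = E/(ℏω) − ½ = 53.2/9.68 − 0.5 = 4.996 → n = 5.

n = 5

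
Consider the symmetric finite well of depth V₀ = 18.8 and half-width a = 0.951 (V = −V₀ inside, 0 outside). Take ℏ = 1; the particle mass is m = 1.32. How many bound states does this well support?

N = 5

The dimensionless depth is z₀ = a√(2mV₀)/ℏ = 0.951 × √(49.63) = 6.700.
A new bound state (alternating even/odd) appears each time z₀ passes a multiple of π/2, so N = ⌊2z₀/π⌋ + 1 = ⌊4.265⌋ + 1 = 5.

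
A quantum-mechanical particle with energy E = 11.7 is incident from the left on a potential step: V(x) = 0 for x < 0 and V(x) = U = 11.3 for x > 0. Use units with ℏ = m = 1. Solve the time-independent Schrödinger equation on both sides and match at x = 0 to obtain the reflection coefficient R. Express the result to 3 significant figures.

On each side the TISE gives plane waves with k = √(2m(E − V))/ℏ: k₁ = √(2·1·11.7) = 4.837, k₂ = √(2·1·0.4) = 0.8944.
Continuity of ψ and ψ′ at the step yields the reflection amplitude r = (k₁ − k₂)/(k₁ + k₂) = 0.6879; thus R = |r|² = 0.4732, T = 0.5268.

R = 0.473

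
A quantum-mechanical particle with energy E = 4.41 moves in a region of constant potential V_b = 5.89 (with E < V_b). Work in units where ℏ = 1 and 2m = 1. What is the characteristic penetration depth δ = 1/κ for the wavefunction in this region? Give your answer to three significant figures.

δ = 0.822

Since E < V_b the TISE in this region is ψ'' = κ²ψ with κ = √(2m(V_b − E))/ℏ.
κ = √(2 × 0.5 × 1.48) = 1.217. The penetration depth is δ = 1/κ = 0.822.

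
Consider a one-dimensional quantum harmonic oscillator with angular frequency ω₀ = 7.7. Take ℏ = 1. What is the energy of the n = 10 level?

E = 80.9

Using E_n = (n + ½)ℏω₀: E_10 = 10.5 × 7.7 = 80.85.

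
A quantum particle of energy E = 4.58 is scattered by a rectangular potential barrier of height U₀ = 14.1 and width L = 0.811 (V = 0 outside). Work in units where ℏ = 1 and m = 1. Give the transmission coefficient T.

Since E < U₀ the interior solution is evanescent with decay constant κ = √(2m(U₀ − E))/ℏ = 4.363.
κL = 3.539, sinh(κL) = 17.20.
Matching ψ, ψ′ at both faces gives T = [1 + U₀² sinh²(κL) / (4E(U₀ − E))]⁻¹ = 1/338.2 = 0.00296.

T = 0.00296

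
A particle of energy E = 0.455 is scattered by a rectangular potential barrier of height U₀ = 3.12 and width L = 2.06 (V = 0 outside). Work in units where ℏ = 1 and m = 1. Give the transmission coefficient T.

Since E < U₀ the interior solution is evanescent with decay constant κ = √(2m(U₀ − E))/ℏ = 2.309.
κL = 4.756, sinh(κL) = 58.13.
Matching ψ, ψ′ at both faces gives T = [1 + U₀² sinh²(κL) / (4E(U₀ − E))]⁻¹ = 1/6782 = 0.000147.

T = 0.000147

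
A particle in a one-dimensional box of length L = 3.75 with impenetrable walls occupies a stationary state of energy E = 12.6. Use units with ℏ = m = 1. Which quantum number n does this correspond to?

n = 6

For an infinite well E_n = n²π²ℏ²/(2mL²), so n = (L/πℏ)√(2mE).
n = (3.75/π) × √(2 × 1 × 12.6) = 5.992 → n = 6.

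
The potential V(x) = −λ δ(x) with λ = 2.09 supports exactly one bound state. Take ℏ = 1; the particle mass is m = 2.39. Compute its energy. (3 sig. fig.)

The bound state is ψ(x) = √κ e^{−κ|x|}. The derivative jump ψ'(0⁺) − ψ'(0⁻) = −(2mλ/ℏ²)ψ(0) fixes κ = mλ/ℏ² = 4.995.
Then E = −ℏ²κ²/(2m) = −mλ²/(2ℏ²) = -5.220.

E = -5.22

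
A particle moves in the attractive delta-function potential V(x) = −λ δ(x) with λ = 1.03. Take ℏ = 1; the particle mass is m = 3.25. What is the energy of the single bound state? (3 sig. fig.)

E = -1.72

The bound state is ψ(x) = √κ e^{−κ|x|}. The derivative jump ψ'(0⁺) − ψ'(0⁻) = −(2mλ/ℏ²)ψ(0) fixes κ = mλ/ℏ² = 3.348.
Then E = −ℏ²κ²/(2m) = −mλ²/(2ℏ²) = -1.724.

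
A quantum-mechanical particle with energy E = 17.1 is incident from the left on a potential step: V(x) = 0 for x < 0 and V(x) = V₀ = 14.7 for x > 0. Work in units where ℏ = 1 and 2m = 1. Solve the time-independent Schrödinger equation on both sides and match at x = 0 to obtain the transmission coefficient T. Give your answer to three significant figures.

T = 0.793

The wavenumbers are k₁ = √(2mE)/ℏ = 4.135 on the left and k₂ = √(2m(E − V₀))/ℏ = 1.549 on the right.
Continuity of ψ and ψ′ at the step yields the reflection amplitude r = (k₁ − k₂)/(k₁ + k₂) = 0.4549; thus R = |r|² = 0.2070, T = 0.7930.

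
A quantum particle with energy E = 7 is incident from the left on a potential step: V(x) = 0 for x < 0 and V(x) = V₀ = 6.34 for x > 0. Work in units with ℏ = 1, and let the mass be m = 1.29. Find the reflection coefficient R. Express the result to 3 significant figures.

R = 0.281

On each side the TISE gives plane waves with k = √(2m(E − V))/ℏ: k₁ = √(2·1.29·7) = 4.250, k₂ = √(2·1.29·0.66) = 1.305.
Matching ψ and ψ′ at x = 0 gives r = (k₁ − k₂)/(k₁ + k₂), so R = r² = 0.2811 and T = 1 − R = 0.7189.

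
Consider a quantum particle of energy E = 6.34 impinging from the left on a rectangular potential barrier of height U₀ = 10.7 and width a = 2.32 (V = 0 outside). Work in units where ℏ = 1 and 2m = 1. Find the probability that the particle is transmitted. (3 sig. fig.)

T = 0.000239

E < U₀: inside the barrier ψ ∝ e^{±κx} with κ = √(2m(U₀ − E))/ℏ = 2.088.
κa = 4.844, sinh(κa) = 63.50.
Matching ψ, ψ′ at both faces gives T = [1 + U₀² sinh²(κa) / (4E(U₀ − E))]⁻¹ = 1/4177 = 0.000239.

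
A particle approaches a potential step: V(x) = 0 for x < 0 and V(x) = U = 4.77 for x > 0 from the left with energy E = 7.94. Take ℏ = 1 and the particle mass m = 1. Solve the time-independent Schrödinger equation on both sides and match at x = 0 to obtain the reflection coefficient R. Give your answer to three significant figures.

The wavenumbers are k₁ = √(2mE)/ℏ = 3.985 on the left and k₂ = √(2m(E − U))/ℏ = 2.518 on the right.
Continuity of ψ and ψ′ at the step yields the reflection amplitude r = (k₁ − k₂)/(k₁ + k₂) = 0.2256; thus R = |r|² = 0.05089, T = 0.9491.

R = 0.0509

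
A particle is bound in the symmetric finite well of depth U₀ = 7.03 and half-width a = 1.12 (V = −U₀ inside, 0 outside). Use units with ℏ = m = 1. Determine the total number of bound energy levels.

N = 3

The dimensionless depth is z₀ = a√(2mU₀)/ℏ = 1.12 × √(14.06) = 4.200.
A new bound state (alternating even/odd) appears each time z₀ passes a multiple of π/2, so N = ⌊2z₀/π⌋ + 1 = ⌊2.674⌋ + 1 = 3.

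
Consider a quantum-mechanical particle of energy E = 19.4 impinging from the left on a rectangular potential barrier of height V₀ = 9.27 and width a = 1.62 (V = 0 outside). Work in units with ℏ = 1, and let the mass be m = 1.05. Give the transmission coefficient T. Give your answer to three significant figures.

T = 0.914

Above the barrier the interior wavenumber is k₂ = √(2m(E − V₀))/ℏ = 4.612, giving phase k₂a = 7.472.
Matching at both interfaces gives T⁻¹ = 1 + V₀² sin²(k₂a) / [4E(E − V₀)] = 1.094, hence T = 0.914.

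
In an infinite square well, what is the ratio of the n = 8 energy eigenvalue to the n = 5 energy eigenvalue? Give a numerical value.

Since E_n ∝ n², the ratio is (8/5)² = 2.56.

2.56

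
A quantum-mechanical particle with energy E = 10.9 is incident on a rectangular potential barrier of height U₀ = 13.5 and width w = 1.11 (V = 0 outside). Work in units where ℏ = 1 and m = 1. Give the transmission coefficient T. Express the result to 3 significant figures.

T = 0.0157

Since E < U₀ the interior solution is evanescent with decay constant κ = √(2m(U₀ − E))/ℏ = 2.280.
κw = 2.531, sinh(κw) = 6.244.
Matching ψ, ψ′ at both faces gives T = [1 + U₀² sinh²(κw) / (4E(U₀ − E))]⁻¹ = 1/63.69 = 0.0157.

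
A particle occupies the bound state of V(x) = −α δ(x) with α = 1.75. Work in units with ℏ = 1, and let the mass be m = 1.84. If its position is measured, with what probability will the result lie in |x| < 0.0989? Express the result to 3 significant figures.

P = 0.471

The normalised bound state is ψ = √κ e^{−κ|x|} with κ = mα/ℏ² = 3.220.
P(|x| < d) = ∫_{−d}^{d} κ e^{−2κ|x|} dx = 1 − e^{−2κd} = 1 − e^{−0.6369} = 0.4711.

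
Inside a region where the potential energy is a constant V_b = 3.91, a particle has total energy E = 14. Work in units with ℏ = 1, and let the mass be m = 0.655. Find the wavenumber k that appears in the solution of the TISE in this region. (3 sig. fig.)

With E > V_b the solution is oscillatory, ψ ∝ e^{±ikx} with k = √(2m(E − V_b))/ℏ.
k = √(2 × 0.655 × 10.09) = 3.636.

k = 3.64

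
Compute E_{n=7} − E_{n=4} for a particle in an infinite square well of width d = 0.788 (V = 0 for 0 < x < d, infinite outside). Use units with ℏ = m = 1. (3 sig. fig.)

E_n = n²π²ℏ²/(2md²), so ΔE = (7² − 4²) π²ℏ²/(2md²).
ΔE = 33 × π² / (2 × 1 × 0.788²) = 262.3.

ΔE = 262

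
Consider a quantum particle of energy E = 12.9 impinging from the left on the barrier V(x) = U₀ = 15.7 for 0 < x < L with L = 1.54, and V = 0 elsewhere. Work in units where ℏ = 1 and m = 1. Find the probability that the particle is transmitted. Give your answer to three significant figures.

Since E < U₀ the interior solution is evanescent with decay constant κ = √(2m(U₀ − E))/ℏ = 2.366.
κL = 3.644, sinh(κL) = 19.12.
Matching ψ, ψ′ at both faces gives T = [1 + U₀² sinh²(κL) / (4E(U₀ − E))]⁻¹ = 1/624.4 = 0.00160.

T = 0.00160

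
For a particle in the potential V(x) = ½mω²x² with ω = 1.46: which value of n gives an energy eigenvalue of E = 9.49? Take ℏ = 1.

n = 6

E_n = ℏω(n + ½) ⇒ n = E/(ℏω) − ½ = 9.49/1.46 − 0.5 = 6.000 → n = 6.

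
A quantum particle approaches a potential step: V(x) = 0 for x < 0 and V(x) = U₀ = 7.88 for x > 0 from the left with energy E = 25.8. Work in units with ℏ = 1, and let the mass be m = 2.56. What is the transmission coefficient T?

T = 0.992

The wavenumbers are k₁ = √(2mE)/ℏ = 11.49 on the left and k₂ = √(2m(E − U₀))/ℏ = 9.579 on the right.
Continuity of ψ and ψ′ at the step yields the reflection amplitude r = (k₁ − k₂)/(k₁ + k₂) = 0.09086; thus R = |r|² = 0.008256, T = 0.9917.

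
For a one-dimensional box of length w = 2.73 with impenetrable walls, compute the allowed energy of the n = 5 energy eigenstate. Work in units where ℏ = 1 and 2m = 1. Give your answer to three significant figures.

E = 33.1

Requiring ψ(0) = ψ(w) = 0 quantises k = nπ/w, hence E_n = ℏ²k²/2m = n²π²ℏ²/(2mw²).
E_5 = 5² × π² / (2 × 0.5 × 2.73²) = 33.11.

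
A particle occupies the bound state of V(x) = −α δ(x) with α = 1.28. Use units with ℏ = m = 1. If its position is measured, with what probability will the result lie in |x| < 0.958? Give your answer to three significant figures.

The normalised bound state is ψ = √κ e^{−κ|x|} with κ = mα/ℏ² = 1.280.
P(|x| < d) = ∫_{−d}^{d} κ e^{−2κ|x|} dx = 1 − e^{−2κd} = 1 − e^{−2.452} = 0.9139.

P = 0.914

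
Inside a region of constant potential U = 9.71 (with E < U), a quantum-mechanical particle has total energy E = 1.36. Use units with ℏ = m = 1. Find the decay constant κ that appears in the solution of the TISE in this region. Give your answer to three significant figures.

Since E < U the TISE in this region is ψ'' = κ²ψ with κ = √(2m(U − E))/ℏ.
κ = √(2 × 1 × 8.35) = 4.087.

κ = 4.09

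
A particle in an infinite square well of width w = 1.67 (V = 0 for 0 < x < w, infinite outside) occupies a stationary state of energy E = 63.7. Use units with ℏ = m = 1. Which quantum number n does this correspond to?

n = 6

From E_n = n²π²ℏ²/(2mw²) invert to n = √(2mw²E)/(πℏ).
n = (1.67/π) × √(2 × 1 × 63.7) = 6.000 → n = 6.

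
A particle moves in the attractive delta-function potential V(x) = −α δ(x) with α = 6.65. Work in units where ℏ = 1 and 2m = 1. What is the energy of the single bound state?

The bound state is ψ(x) = √κ e^{−κ|x|}. The derivative jump ψ'(0⁺) − ψ'(0⁻) = −(2mα/ℏ²)ψ(0) fixes κ = mα/ℏ² = 3.325.
Then E = −ℏ²κ²/(2m) = −mα²/(2ℏ²) = -11.06.

E = -11.1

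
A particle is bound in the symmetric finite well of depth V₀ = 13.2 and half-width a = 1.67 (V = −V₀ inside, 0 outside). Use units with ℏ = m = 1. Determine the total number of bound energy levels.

The dimensionless depth is z₀ = a√(2mV₀)/ℏ = 1.67 × √(26.40) = 8.581.
A new bound state (alternating even/odd) appears each time z₀ passes a multiple of π/2, so N = ⌊2z₀/π⌋ + 1 = ⌊5.463⌋ + 1 = 6.

N = 6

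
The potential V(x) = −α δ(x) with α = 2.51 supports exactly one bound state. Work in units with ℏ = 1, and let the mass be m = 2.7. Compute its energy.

The bound state is ψ(x) = √κ e^{−κ|x|}. The derivative jump ψ'(0⁺) − ψ'(0⁻) = −(2mα/ℏ²)ψ(0) fixes κ = mα/ℏ² = 6.777.
Then E = −ℏ²κ²/(2m) = −mα²/(2ℏ²) = -8.505.

E = -8.51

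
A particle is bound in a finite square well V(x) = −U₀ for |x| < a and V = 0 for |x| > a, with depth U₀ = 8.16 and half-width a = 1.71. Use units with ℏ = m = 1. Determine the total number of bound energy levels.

Define the well-strength parameter z₀ = (a/ℏ)√(2mU₀) = 1.71 × √(2·1·8.16) = 6.908.
A new bound state (alternating even/odd) appears each time z₀ passes a multiple of π/2, so N = ⌊2z₀/π⌋ + 1 = ⌊4.398⌋ + 1 = 5.

N = 5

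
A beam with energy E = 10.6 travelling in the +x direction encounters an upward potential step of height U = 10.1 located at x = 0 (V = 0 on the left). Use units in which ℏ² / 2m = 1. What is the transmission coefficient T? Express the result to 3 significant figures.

T = 0.586

On each side the TISE gives plane waves with k = √(2m(E − V))/ℏ: k₁ = √(2·½·10.6) = 3.256, k₂ = √(2·½·0.5) = 0.7071.
Matching ψ and ψ′ at x = 0 gives r = (k₁ − k₂)/(k₁ + k₂), so R = r² = 0.4136 and T = 1 − R = 0.5864.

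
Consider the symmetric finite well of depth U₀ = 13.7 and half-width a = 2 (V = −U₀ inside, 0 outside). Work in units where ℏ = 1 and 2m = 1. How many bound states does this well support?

Define the well-strength parameter z₀ = (a/ℏ)√(2mU₀) = 2 × √(2·0.5·13.7) = 7.403.
The even/odd transcendental equations gain one root per π/2 in z₀, giving N = 1 + ⌊2z₀/π⌋ = 1 + ⌊4.713⌋ = 5.

N = 5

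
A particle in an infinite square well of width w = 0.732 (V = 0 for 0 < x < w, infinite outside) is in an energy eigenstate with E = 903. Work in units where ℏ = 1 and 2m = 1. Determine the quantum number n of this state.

n = 7

For an infinite well E_n = n²π²ℏ²/(2mw²), so n = (w/πℏ)√(2mE).
n = (0.732/π) × √(2 × 0.5 × 903) = 7.002 → n = 7.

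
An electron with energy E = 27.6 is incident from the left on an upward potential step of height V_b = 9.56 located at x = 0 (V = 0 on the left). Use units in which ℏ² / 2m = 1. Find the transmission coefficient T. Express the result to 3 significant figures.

T = 0.989

The wavenumbers are k₁ = √(2mE)/ℏ = 5.254 on the left and k₂ = √(2m(E − V_b))/ℏ = 4.247 on the right.
Continuity of ψ and ψ′ at the step yields the reflection amplitude r = (k₁ − k₂)/(k₁ + k₂) = 0.1059; thus R = |r|² = 0.01122, T = 0.9888.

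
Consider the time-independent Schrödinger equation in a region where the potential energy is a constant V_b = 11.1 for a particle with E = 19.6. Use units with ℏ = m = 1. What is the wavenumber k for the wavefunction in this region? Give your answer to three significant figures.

With E > V_b the solution is oscillatory, ψ ∝ e^{±ikx} with k = √(2m(E − V_b))/ℏ.
k = √(2 × 1 × 8.5) = 4.123.

k = 4.12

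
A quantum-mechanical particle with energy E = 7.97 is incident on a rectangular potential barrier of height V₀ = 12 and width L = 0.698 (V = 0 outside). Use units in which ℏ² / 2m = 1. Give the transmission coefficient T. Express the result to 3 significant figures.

E < V₀: inside the barrier ψ ∝ e^{±κx} with κ = √(2m(V₀ − E))/ℏ = 2.007.
κL = 1.401, sinh(κL) = 1.907.
The exact tunnelling result is T⁻¹ = 1 + V₀² sinh²(κL) / [4E(V₀ − E)] = 5.076, so T = 0.197.

T = 0.197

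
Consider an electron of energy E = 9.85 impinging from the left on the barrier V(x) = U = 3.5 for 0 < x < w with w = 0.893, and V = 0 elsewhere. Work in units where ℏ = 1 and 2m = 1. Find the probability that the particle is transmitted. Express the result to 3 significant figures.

Above the barrier the interior wavenumber is k₂ = √(2m(E − U))/ℏ = 2.520, giving phase k₂w = 2.250.
T = [1 + U² sin²(k₂w) / (4E(E − U))]⁻¹ = 1/1.030 = 0.971.

T = 0.971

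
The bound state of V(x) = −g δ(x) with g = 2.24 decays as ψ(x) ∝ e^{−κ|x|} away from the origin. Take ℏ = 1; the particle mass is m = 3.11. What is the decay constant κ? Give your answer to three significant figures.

κ = 6.97

Integrating the TISE across x = 0 gives the cusp condition ψ'(0⁺) − ψ'(0⁻) = −(2mg/ℏ²)ψ(0).
With ψ ∝ e^{−κ|x|} this yields −2κ = −2mg/ℏ², so κ = mg/ℏ² = 6.966.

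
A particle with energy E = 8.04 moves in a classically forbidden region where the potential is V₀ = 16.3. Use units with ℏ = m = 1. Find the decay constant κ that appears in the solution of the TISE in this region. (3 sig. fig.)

Since E < V₀ the TISE in this region is ψ'' = κ²ψ with κ = √(2m(V₀ − E))/ℏ.
κ = √(2 × 1 × 8.26) = 4.064.

κ = 4.06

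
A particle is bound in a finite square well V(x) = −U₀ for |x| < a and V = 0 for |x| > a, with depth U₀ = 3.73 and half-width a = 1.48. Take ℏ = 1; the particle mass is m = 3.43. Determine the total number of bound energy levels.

N = 5

The dimensionless depth is z₀ = a√(2mU₀)/ℏ = 1.48 × √(25.59) = 7.486.
The even/odd transcendental equations gain one root per π/2 in z₀, giving N = 1 + ⌊2z₀/π⌋ = 1 + ⌊4.766⌋ = 5.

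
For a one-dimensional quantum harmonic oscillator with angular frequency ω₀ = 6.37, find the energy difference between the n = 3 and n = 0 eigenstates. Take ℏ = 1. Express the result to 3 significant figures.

ΔE = 19.1

E_n = ℏω₀(n + ½), so ΔE = (3 − 0) ℏω₀ = 3 × 6.37 = 19.11.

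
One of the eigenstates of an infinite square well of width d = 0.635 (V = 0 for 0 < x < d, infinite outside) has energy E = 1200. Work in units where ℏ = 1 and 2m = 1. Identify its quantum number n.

For an infinite well E_n = n²π²ℏ²/(2md²), so n = (d/πℏ)√(2mE).
n = (0.635/π) × √(2 × 0.5 × 1200) = 7.002 → n = 7.

n = 7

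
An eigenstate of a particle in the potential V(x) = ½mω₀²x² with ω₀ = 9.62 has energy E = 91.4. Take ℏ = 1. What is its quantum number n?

n = 9

E_n = ℏω₀(n + ½) ⇒ n = E/(ℏω₀) − ½ = 91.4/9.62 − 0.5 = 9.001 → n = 9.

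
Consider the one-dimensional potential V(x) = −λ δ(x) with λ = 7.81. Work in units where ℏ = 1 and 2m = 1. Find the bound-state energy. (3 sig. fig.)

E = -15.2

For x ≠ 0 the bound state is ψ ∝ e^{−κ|x|}; integrating the TISE across the delta gives the cusp condition 2κ = 2mλ/ℏ², so κ = 3.905.
Then E = −ℏ²κ²/(2m) = −mλ²/(2ℏ²) = -15.25.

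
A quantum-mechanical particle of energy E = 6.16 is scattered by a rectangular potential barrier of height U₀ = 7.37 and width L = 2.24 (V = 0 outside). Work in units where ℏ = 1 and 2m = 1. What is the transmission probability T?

Since E < U₀ the interior solution is evanescent with decay constant κ = √(2m(U₀ − E))/ℏ = 1.100.
κL = 2.464, sinh(κL) = 5.833.
Matching ψ, ψ′ at both faces gives T = [1 + U₀² sinh²(κL) / (4E(U₀ − E))]⁻¹ = 1/62.99 = 0.0159.

T = 0.0159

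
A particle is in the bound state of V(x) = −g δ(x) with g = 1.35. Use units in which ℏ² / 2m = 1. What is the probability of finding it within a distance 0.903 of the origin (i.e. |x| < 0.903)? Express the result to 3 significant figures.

The normalised bound state is ψ = √κ e^{−κ|x|} with κ = mg/ℏ² = 0.6750.
P(|x| < d) = ∫_{−d}^{d} κ e^{−2κ|x|} dx = 1 − e^{−2κd} = 1 − e^{−1.219} = 0.7045.

P = 0.704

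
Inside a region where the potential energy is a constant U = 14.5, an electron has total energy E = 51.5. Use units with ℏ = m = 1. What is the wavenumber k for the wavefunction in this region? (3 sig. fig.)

With E > U the solution is oscillatory, ψ ∝ e^{±ikx} with k = √(2m(E − U))/ℏ.
k = √(2 × 1 × 37) = 8.602.

k = 8.60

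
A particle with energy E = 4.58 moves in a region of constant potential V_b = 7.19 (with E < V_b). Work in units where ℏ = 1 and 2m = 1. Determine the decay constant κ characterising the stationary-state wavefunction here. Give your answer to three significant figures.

Since E < V_b the TISE in this region is ψ'' = κ²ψ with κ = √(2m(V_b − E))/ℏ.
κ = √(2 × 0.5 × 2.61) = 1.616.

κ = 1.62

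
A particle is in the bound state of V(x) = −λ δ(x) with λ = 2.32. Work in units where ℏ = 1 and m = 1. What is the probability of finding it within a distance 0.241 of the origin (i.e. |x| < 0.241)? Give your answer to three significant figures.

P = 0.673

The normalised bound state is ψ = √κ e^{−κ|x|} with κ = mλ/ℏ² = 2.320.
P(|x| < d) = ∫_{−d}^{d} κ e^{−2κ|x|} dx = 1 − e^{−2κd} = 1 − e^{−1.118} = 0.6731.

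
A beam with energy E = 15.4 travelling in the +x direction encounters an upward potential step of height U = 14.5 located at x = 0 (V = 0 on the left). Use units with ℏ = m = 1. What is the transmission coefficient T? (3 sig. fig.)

On each side the TISE gives plane waves with k = √(2m(E − V))/ℏ: k₁ = √(2·1·15.4) = 5.550, k₂ = √(2·1·0.9) = 1.342.
Matching ψ and ψ′ at x = 0 gives r = (k₁ − k₂)/(k₁ + k₂), so R = r² = 0.3729 and T = 1 − R = 0.6271.

T = 0.627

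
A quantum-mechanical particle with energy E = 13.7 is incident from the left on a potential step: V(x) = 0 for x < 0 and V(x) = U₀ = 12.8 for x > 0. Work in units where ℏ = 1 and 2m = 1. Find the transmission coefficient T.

On each side the TISE gives plane waves with k = √(2m(E − V))/ℏ: k₁ = √(2·½·13.7) = 3.701, k₂ = √(2·½·0.9) = 0.9487.
Continuity of ψ and ψ′ at the step yields the reflection amplitude r = (k₁ − k₂)/(k₁ + k₂) = 0.5920; thus R = |r|² = 0.3504, T = 0.6496.

T = 0.650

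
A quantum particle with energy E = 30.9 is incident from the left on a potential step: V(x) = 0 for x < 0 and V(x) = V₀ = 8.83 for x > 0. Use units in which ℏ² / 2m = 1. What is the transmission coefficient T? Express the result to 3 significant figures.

The wavenumbers are k₁ = √(2mE)/ℏ = 5.559 on the left and k₂ = √(2m(E − V₀))/ℏ = 4.698 on the right.
Continuity of ψ and ψ′ at the step yields the reflection amplitude r = (k₁ − k₂)/(k₁ + k₂) = 0.08394; thus R = |r|² = 0.007045, T = 0.9930.

T = 0.993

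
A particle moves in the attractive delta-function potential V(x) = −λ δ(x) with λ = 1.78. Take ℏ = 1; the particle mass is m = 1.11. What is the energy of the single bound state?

E = -1.76

For x ≠ 0 the bound state is ψ ∝ e^{−κ|x|}; integrating the TISE across the delta gives the cusp condition 2κ = 2mλ/ℏ², so κ = 1.976.
Then E = −ℏ²κ²/(2m) = −mλ²/(2ℏ²) = -1.758.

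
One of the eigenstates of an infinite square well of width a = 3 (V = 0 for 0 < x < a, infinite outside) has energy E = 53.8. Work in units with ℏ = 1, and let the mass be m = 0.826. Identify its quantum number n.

From E_n = n²π²ℏ²/(2ma²) invert to n = √(2ma²E)/(πℏ).
n = (3/π) × √(2 × 0.826 × 53.8) = 9.003 → n = 9.

n = 9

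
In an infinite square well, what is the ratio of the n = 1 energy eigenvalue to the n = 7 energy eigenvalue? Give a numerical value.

Since E_n ∝ n², the ratio is (1/7)² = 0.0204082.

0.0204082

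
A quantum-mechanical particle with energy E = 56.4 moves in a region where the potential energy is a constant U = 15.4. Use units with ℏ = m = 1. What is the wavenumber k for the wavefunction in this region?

k = 9.06

With E > U the solution is oscillatory, ψ ∝ e^{±ikx} with k = √(2m(E − U))/ℏ.
k = √(2 × 1 × 41) = 9.055.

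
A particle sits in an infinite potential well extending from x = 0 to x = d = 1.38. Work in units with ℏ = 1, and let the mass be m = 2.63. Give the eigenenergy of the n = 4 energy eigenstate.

E = 15.8

The infinite-well eigenfunctions ψ_n = √(2/d) sin(nπx/d) vanish at both walls, giving E_n = n²π²ℏ²/(2md²).
E_4 = 4² × π² / (2 × 2.63 × 1.38²) = 15.76.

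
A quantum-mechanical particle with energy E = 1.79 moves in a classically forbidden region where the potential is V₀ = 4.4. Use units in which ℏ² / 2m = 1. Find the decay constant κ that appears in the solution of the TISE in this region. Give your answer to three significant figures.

κ = 1.62

Since E < V₀ the TISE in this region is ψ'' = κ²ψ with κ = √(2m(V₀ − E))/ℏ.
κ = √(2 × 0.5 × 2.61) = 1.616.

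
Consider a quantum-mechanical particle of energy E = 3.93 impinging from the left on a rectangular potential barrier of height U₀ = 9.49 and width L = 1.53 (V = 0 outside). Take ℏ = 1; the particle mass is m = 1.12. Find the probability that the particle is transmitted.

E < U₀: inside the barrier ψ ∝ e^{±κx} with κ = √(2m(U₀ − E))/ℏ = 3.529.
κL = 5.399, sinh(κL) = 110.6.
The exact tunnelling result is T⁻¹ = 1 + U₀² sinh²(κL) / [4E(U₀ − E)] = 12620, so T = 0.0000793.

T = 0.0000793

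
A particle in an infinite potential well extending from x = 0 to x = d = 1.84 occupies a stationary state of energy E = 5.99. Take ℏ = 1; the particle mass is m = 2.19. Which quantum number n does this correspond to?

For an infinite well E_n = n²π²ℏ²/(2md²), so n = (d/πℏ)√(2mE).
n = (1.84/π) × √(2 × 2.19 × 5.99) = 3.000 → n = 3.

n = 3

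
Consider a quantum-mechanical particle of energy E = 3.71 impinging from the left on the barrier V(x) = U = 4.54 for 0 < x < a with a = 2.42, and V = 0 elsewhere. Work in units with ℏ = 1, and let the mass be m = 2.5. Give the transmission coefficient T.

Since E < U the interior solution is evanescent with decay constant κ = √(2m(U − E))/ℏ = 2.037.
κa = 4.930, sinh(κa) = 69.18.
The exact tunnelling result is T⁻¹ = 1 + U² sinh²(κa) / [4E(U − E)] = 8010, so T = 0.000125.

T = 0.000125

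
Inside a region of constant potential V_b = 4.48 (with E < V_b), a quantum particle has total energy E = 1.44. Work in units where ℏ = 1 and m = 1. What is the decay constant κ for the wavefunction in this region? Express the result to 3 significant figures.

Since E < V_b the TISE in this region is ψ'' = κ²ψ with κ = √(2m(V_b − E))/ℏ.
κ = √(2 × 1 × 3.04) = 2.466.

κ = 2.47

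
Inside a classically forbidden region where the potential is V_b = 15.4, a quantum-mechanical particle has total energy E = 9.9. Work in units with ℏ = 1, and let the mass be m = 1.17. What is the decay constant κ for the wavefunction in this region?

Since E < V_b the TISE in this region is ψ'' = κ²ψ with κ = √(2m(V_b − E))/ℏ.
κ = √(2 × 1.17 × 5.5) = 3.587.

κ = 3.59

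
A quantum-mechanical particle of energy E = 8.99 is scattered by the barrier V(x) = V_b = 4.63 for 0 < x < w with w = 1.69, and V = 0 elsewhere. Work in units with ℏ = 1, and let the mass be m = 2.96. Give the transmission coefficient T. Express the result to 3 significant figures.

E > V_b: inside the barrier k₂ = √(2m(E − V_b))/ℏ = 5.080, k₂w = 8.586.
Matching at both interfaces gives T⁻¹ = 1 + V_b² sin²(k₂w) / [4E(E − V_b)] = 1.076, hence T = 0.930.

T = 0.930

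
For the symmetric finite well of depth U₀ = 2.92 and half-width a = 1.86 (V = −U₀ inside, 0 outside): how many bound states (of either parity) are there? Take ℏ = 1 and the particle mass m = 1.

The dimensionless depth is z₀ = a√(2mU₀)/ℏ = 1.86 × √(5.840) = 4.495.
The even/odd transcendental equations gain one root per π/2 in z₀, giving N = 1 + ⌊2z₀/π⌋ = 1 + ⌊2.862⌋ = 3.

N = 3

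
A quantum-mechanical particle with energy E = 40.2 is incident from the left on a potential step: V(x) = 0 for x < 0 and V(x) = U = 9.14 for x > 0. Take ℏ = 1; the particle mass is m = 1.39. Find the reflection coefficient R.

On each side the TISE gives plane waves with k = √(2m(E − V))/ℏ: k₁ = √(2·1.39·40.2) = 10.57, k₂ = √(2·1.39·31.06) = 9.292.
Matching ψ and ψ′ at x = 0 gives r = (k₁ − k₂)/(k₁ + k₂), so R = r² = 0.004147 and T = 1 − R = 0.9959.

R = 0.00415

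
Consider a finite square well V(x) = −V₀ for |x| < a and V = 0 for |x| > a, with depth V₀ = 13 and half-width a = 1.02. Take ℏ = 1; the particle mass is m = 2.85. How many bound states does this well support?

N = 6

Define the well-strength parameter z₀ = (a/ℏ)√(2mV₀) = 1.02 × √(2·2.85·13) = 8.780.
A new bound state (alternating even/odd) appears each time z₀ passes a multiple of π/2, so N = ⌊2z₀/π⌋ + 1 = ⌊5.590⌋ + 1 = 6.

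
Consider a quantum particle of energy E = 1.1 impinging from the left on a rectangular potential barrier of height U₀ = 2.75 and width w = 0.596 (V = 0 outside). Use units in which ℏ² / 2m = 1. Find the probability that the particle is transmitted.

T = 0.575

E < U₀: inside the barrier ψ ∝ e^{±κx} with κ = √(2m(U₀ − E))/ℏ = 1.285.
κw = 0.7656, sinh(κw) = 0.8426.
The exact tunnelling result is T⁻¹ = 1 + U₀² sinh²(κw) / [4E(U₀ − E)] = 1.740, so T = 0.575.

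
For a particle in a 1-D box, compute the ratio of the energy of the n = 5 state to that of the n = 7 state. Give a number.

0.510204

Since E_n ∝ n², the ratio is (5/7)² = 0.510204.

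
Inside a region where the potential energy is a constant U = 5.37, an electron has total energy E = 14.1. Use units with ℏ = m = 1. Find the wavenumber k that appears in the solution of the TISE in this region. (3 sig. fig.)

k = 4.18

With E > U the solution is oscillatory, ψ ∝ e^{±ikx} with k = √(2m(E − U))/ℏ.
k = √(2 × 1 × 8.73) = 4.179.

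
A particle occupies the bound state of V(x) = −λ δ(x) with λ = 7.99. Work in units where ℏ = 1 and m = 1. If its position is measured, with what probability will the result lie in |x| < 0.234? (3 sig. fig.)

P = 0.976

The normalised bound state is ψ = √κ e^{−κ|x|} with κ = mλ/ℏ² = 7.990.
P(|x| < d) = ∫_{−d}^{d} κ e^{−2κ|x|} dx = 1 − e^{−2κd} = 1 − e^{−3.739} = 0.9762.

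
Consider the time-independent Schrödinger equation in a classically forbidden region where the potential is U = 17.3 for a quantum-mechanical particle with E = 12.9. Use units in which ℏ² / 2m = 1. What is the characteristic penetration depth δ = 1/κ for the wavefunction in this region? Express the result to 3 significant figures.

δ = 0.477

Since E < U the TISE in this region is ψ'' = κ²ψ with κ = √(2m(U − E))/ℏ.
κ = √(2 × 0.5 × 4.4) = 2.098. The penetration depth is δ = 1/κ = 0.477.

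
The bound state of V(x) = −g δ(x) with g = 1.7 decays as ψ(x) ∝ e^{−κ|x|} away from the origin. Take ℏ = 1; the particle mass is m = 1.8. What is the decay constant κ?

κ = 3.06

Integrate −(ℏ²/2m)ψ'' − gδ(x)ψ = Eψ from −ε to +ε: the ψ'' term gives ψ'(0⁺) − ψ'(0⁻) and the δ term gives −(2mg/ℏ²)ψ(0).
With ψ ∝ e^{−κ|x|} this yields −2κ = −2mg/ℏ², so κ = mg/ℏ² = 3.060.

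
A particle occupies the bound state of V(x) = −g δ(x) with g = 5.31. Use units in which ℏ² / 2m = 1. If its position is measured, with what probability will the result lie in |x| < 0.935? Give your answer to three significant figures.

P = 0.993

The normalised bound state is ψ = √κ e^{−κ|x|} with κ = mg/ℏ² = 2.655.
P(|x| < d) = ∫_{−d}^{d} κ e^{−2κ|x|} dx = 1 − e^{−2κd} = 1 − e^{−4.965} = 0.9930.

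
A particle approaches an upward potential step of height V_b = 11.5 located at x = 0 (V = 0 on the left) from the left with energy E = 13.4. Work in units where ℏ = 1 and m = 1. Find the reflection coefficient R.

On each side the TISE gives plane waves with k = √(2m(E − V))/ℏ: k₁ = √(2·1·13.4) = 5.177, k₂ = √(2·1·1.9) = 1.949.
Matching ψ and ψ′ at x = 0 gives r = (k₁ − k₂)/(k₁ + k₂), so R = r² = 0.2051 and T = 1 − R = 0.7949.

R = 0.205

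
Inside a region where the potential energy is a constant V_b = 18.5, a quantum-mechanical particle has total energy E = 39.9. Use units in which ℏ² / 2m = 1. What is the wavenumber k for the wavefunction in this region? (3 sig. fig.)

k = 4.63

With E > V_b the solution is oscillatory, ψ ∝ e^{±ikx} with k = √(2m(E − V_b))/ℏ.
k = √(2 × 0.5 × 21.4) = 4.626.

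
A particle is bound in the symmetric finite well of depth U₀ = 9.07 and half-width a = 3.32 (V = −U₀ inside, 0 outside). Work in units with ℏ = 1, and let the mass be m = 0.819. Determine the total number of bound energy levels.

N = 9

Define the well-strength parameter z₀ = (a/ℏ)√(2mU₀) = 3.32 × √(2·0.819·9.07) = 12.80.
The even/odd transcendental equations gain one root per π/2 in z₀, giving N = 1 + ⌊2z₀/π⌋ = 1 + ⌊8.147⌋ = 9.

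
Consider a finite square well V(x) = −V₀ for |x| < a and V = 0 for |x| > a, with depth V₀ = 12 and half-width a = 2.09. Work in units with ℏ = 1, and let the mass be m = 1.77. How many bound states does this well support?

N = 9

Define the well-strength parameter z₀ = (a/ℏ)√(2mV₀) = 2.09 × √(2·1.77·12) = 13.62.
A new bound state (alternating even/odd) appears each time z₀ passes a multiple of π/2, so N = ⌊2z₀/π⌋ + 1 = ⌊8.672⌋ + 1 = 9.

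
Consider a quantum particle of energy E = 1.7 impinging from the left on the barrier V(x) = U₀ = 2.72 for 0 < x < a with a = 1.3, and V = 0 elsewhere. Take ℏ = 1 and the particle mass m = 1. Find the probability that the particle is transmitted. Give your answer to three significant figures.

T = 0.0877

E < U₀: inside the barrier ψ ∝ e^{±κx} with κ = √(2m(U₀ − E))/ℏ = 1.428.
κa = 1.857, sinh(κa) = 3.123.
The exact tunnelling result is T⁻¹ = 1 + U₀² sinh²(κa) / [4E(U₀ − E)] = 11.41, so T = 0.0877.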